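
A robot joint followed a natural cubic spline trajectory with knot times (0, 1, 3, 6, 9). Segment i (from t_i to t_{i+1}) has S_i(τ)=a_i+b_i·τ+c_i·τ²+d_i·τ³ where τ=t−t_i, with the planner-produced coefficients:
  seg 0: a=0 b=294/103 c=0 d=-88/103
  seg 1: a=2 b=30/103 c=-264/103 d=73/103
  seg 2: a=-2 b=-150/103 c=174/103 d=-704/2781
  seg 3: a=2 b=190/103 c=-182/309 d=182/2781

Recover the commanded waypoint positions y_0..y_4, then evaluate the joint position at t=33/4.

y_0=0 y_1=2 y_2=-2 y_3=2 y_4=4
S(33/4) = 12901/3296

y_0 = S_0(0) = a_0 = 0
y_1 = S_1(0) = a_1 = 2
y_2 = S_2(0) = a_2 = -2
y_3 = S_3(0) = a_3 = 2
y_4 = S_3(3) = 4
t_q=33/4 is in segment 3 (τ=9/4); S_3(τ)=12901/3296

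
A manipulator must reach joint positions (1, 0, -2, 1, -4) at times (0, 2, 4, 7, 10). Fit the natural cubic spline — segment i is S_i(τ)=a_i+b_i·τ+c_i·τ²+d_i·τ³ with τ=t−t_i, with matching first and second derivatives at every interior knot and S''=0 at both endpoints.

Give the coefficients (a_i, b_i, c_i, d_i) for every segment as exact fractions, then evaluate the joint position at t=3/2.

  seg 0: a=1 b=-181/840 c=0 d=-239/3360
  seg 1: a=0 b=-449/420 c=-239/560 d=155/672
  seg 2: a=-2 b=-1/120 c=67/70 d=-313/1512
  seg 3: a=1 b=61/420 c=-761/840 d=761/7560
S(3/2) = 559/1280

Δ: Δ0=-1/2, Δ1=-1, Δ2=1, Δ3=-5/3
row 1: diag=8, rhs=-3; c'=1/4, d'=-3/8
row 2: denom=10−2·1/4=19/2; d'=(12−2·-3/8)/(19/2)=51/38
row 3: denom=12−3·6/19=210/19; d'=(-16−3·51/38)/(210/19)=-761/420
back: M3=-761/420
back: M2=51/38−6/19·-761/420=67/35
back: M1=-3/8−1/4·67/35=-239/280
M: M0=0, M1=-239/280, M2=67/35, M3=-761/420, M4=0
seg 0: a=1, c=M0/2=0, d=(M1−M0)/(6·2)=-239/3360, b=Δ0−h0·(2M0+M1)/6=-181/840
seg 1: a=0, c=M1/2=-239/560, d=(M2−M1)/(6·2)=155/672, b=Δ1−h1·(2M1+M2)/6=-449/420
seg 2: a=-2, c=M2/2=67/70, d=(M3−M2)/(6·3)=-313/1512, b=Δ2−h2·(2M2+M3)/6=-1/120
seg 3: a=1, c=M3/2=-761/840, d=(M4−M3)/(6·3)=761/7560, b=Δ3−h3·(2M3+M4)/6=61/420
t_q=3/2 → seg 0, τ=3/2; S=1+-181/840·τ+0·τ²+-239/3360·τ³=559/1280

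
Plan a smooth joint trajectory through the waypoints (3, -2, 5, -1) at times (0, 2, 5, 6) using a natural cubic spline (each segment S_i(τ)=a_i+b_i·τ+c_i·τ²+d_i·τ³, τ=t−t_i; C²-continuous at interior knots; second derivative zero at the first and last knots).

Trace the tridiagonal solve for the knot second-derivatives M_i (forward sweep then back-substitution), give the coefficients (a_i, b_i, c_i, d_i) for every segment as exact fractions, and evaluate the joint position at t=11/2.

  seg 0: a=3 b=-1829/426 c=0 d=191/426
  seg 1: a=-2 b=463/426 c=191/71 d=-323/426
  seg 2: a=5 b=-691/213 c=-587/142 d=587/426
S(11/2) = 2859/1136

Δ: Δ0=-5/2, Δ1=7/3, Δ2=-6
row 1: diag=10, rhs=29; c'=3/10, d'=29/10
row 2: denom=8−3·3/10=71/10; d'=(-50−3·29/10)/(71/10)=-587/71
back: M2=-587/71
back: M1=29/10−3/10·-587/71=382/71
M: M0=0, M1=382/71, M2=-587/71, M3=0
seg 0: a=3, c=M0/2=0, d=(M1−M0)/(6·2)=191/426, b=Δ0−h0·(2M0+M1)/6=-1829/426
seg 1: a=-2, c=M1/2=191/71, d=(M2−M1)/(6·3)=-323/426, b=Δ1−h1·(2M1+M2)/6=463/426
seg 2: a=5, c=M2/2=-587/142, d=(M3−M2)/(6·1)=587/426, b=Δ2−h2·(2M2+M3)/6=-691/213
t_q=11/2 → seg 2, τ=1/2; S=5+-691/213·τ+-587/142·τ²+587/426·τ³=2859/1136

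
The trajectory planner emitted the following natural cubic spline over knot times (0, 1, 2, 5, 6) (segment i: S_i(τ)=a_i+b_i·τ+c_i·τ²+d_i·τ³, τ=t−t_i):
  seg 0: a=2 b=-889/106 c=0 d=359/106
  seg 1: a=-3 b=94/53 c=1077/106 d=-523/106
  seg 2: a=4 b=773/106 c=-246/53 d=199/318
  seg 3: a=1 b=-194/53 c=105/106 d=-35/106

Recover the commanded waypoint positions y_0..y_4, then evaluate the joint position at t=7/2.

y_0=2 y_1=-3 y_2=4 y_3=1 y_4=-2
S(7/2) = 5603/848

y_0 = S_0(0) = a_0 = 2
y_1 = S_1(0) = a_1 = -3
y_2 = S_2(0) = a_2 = 4
y_3 = S_3(0) = a_3 = 1
y_4 = S_3(1) = -2
t_q=7/2 is in segment 2 (τ=3/2); S_2(τ)=5603/848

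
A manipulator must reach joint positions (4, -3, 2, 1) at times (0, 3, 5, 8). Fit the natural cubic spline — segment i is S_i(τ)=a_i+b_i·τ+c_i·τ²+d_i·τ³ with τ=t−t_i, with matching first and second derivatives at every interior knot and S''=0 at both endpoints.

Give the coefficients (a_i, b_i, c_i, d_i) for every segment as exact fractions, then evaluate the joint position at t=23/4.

Δ: Δ0=-7/3, Δ1=5/2, Δ2=-1/3
row 1: diag=10, rhs=29; c'=1/5, d'=29/10
row 2: denom=10−2·1/5=48/5; d'=(-17−2·29/10)/(48/5)=-19/8
back: M2=-19/8
back: M1=29/10−1/5·-19/8=27/8
M: M0=0, M1=27/8, M2=-19/8, M3=0
seg 0: a=4, c=M0/2=0, d=(M1−M0)/(6·3)=3/16, b=Δ0−h0·(2M0+M1)/6=-193/48
seg 1: a=-3, c=M1/2=27/16, d=(M2−M1)/(6·2)=-23/48, b=Δ1−h1·(2M1+M2)/6=25/24
seg 2: a=2, c=M2/2=-19/16, d=(M3−M2)/(6·3)=19/144, b=Δ2−h2·(2M2+M3)/6=49/24
t_q=23/4 → seg 2, τ=3/4; S=2+49/24·τ+-19/16·τ²+19/144·τ³=2989/1024

  seg 0: a=4 b=-193/48 c=0 d=3/16
  seg 1: a=-3 b=25/24 c=27/16 d=-23/48
  seg 2: a=2 b=49/24 c=-19/16 d=19/144
S(23/4) = 2989/1024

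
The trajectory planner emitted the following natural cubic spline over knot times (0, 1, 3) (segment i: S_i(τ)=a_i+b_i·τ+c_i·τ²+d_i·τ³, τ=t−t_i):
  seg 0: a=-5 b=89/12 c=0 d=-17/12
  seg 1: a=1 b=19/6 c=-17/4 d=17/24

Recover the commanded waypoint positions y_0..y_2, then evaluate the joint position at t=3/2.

y_0=-5 y_1=1 y_2=-4
S(3/2) = 103/64

y_0 = S_0(0) = a_0 = -5
y_1 = S_1(0) = a_1 = 1
y_2 = S_1(2) = -4
t_q=3/2 is in segment 1 (τ=1/2); S_1(τ)=103/64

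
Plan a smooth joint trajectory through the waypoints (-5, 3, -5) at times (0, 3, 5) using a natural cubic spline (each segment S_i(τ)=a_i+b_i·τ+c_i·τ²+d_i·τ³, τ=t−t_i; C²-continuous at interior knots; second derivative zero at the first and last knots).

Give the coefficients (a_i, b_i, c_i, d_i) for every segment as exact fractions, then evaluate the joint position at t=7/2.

  seg 0: a=-5 b=14/3 c=0 d=-2/9
  seg 1: a=3 b=-4/3 c=-2 d=1/3
S(7/2) = 15/8

Δ: Δ0=8/3, Δ1=-4
row 1: diag=10, rhs=-40; c'=1/5, d'=-4
back: M1=-4
M: M0=0, M1=-4, M2=0
seg 0: a=-5, c=M0/2=0, d=(M1−M0)/(6·3)=-2/9, b=Δ0−h0·(2M0+M1)/6=14/3
seg 1: a=3, c=M1/2=-2, d=(M2−M1)/(6·2)=1/3, b=Δ1−h1·(2M1+M2)/6=-4/3
t_q=7/2 → seg 1, τ=1/2; S=3+-4/3·τ+-2·τ²+1/3·τ³=15/8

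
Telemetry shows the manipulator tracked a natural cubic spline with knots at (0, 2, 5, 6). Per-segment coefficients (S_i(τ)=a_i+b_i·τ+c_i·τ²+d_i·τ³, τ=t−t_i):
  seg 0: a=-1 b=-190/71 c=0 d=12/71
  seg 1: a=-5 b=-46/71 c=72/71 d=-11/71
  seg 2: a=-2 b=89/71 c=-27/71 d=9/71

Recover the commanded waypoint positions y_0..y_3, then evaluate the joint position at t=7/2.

y_0 = S_0(0) = a_0 = -1
y_1 = S_1(0) = a_1 = -5
y_2 = S_2(0) = a_2 = -2
y_3 = S_2(1) = -1
t_q=7/2 is in segment 1 (τ=3/2); S_1(τ)=-2393/568

y_0=-1 y_1=-5 y_2=-2 y_3=-1
S(7/2) = -2393/568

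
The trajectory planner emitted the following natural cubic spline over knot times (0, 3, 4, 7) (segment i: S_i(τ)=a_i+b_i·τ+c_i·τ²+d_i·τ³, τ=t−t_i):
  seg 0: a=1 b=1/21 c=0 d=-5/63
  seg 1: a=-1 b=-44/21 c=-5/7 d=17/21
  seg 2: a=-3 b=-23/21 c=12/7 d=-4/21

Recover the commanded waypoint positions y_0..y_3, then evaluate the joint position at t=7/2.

y_0 = S_0(0) = a_0 = 1
y_1 = S_1(0) = a_1 = -1
y_2 = S_2(0) = a_2 = -3
y_3 = S_2(3) = 4
t_q=7/2 is in segment 1 (τ=1/2); S_1(τ)=-17/8

y_0=1 y_1=-1 y_2=-3 y_3=4
S(7/2) = -17/8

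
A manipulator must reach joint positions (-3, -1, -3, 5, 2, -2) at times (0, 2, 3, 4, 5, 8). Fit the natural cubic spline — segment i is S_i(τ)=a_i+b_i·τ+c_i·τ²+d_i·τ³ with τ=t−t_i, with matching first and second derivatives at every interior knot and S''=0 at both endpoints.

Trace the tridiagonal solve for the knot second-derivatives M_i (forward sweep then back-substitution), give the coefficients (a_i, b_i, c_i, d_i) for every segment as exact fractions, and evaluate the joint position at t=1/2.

  seg 0: a=-3 b=6481/1995 c=0 d=-2243/3990
  seg 1: a=-1 b=-6977/1995 c=-2243/665 d=1388/285
  seg 2: a=-3 b=8713/1995 c=7473/665 d=-15172/1995
  seg 3: a=5 b=1607/399 c=-7699/665 d=9077/1995
  seg 4: a=2 b=-10928/1995 c=1378/665 d=-1378/5985
S(1/2) = -3077/2128

Δ: Δ0=1, Δ1=-2, Δ2=8, Δ3=-3, Δ4=-4/3
row 1: diag=6, rhs=-18; c'=1/6, d'=-3
row 2: denom=4−1·1/6=23/6; d'=(60−1·-3)/(23/6)=378/23
row 3: denom=4−1·6/23=86/23; d'=(-66−1·378/23)/(86/23)=-948/43
row 4: denom=8−1·23/86=665/86; d'=(10−1·-948/43)/(665/86)=2756/665
back: M4=2756/665
back: M3=-948/43−23/86·2756/665=-15398/665
back: M2=378/23−6/23·-15398/665=14946/665
back: M1=-3−1/6·14946/665=-4486/665
M: M0=0, M1=-4486/665, M2=14946/665, M3=-15398/665, M4=2756/665, M5=0
seg 0: a=-3, c=M0/2=0, d=(M1−M0)/(6·2)=-2243/3990, b=Δ0−h0·(2M0+M1)/6=6481/1995
seg 1: a=-1, c=M1/2=-2243/665, d=(M2−M1)/(6·1)=1388/285, b=Δ1−h1·(2M1+M2)/6=-6977/1995
seg 2: a=-3, c=M2/2=7473/665, d=(M3−M2)/(6·1)=-15172/1995, b=Δ2−h2·(2M2+M3)/6=8713/1995
seg 3: a=5, c=M3/2=-7699/665, d=(M4−M3)/(6·1)=9077/1995, b=Δ3−h3·(2M3+M4)/6=1607/399
seg 4: a=2, c=M4/2=1378/665, d=(M5−M4)/(6·3)=-1378/5985, b=Δ4−h4·(2M4+M5)/6=-10928/1995
t_q=1/2 → seg 0, τ=1/2; S=-3+6481/1995·τ+0·τ²+-2243/3990·τ³=-3077/2128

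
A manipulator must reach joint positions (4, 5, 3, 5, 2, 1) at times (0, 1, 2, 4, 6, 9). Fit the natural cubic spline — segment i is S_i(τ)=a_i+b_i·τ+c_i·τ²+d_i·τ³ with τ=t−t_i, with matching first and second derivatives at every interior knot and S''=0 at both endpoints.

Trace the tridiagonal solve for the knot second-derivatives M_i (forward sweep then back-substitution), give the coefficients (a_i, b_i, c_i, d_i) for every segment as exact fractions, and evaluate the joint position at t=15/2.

  seg 0: a=4 b=2339/1191 c=0 d=-1148/1191
  seg 1: a=5 b=-1105/1191 c=-1148/397 d=2167/1191
  seg 2: a=3 b=-1492/1191 c=1019/397 d=-3431/4764
  seg 3: a=5 b=443/1191 c=-1393/794 d=3899/9528
  seg 4: a=2 b=-4133/2382 c=1113/1588 d=-371/4764
S(15/2) = 9039/12704

Δ: Δ0=1, Δ1=-2, Δ2=1, Δ3=-3/2, Δ4=-1/3
row 1: diag=4, rhs=-18; c'=1/4, d'=-9/2
row 2: denom=6−1·1/4=23/4; d'=(18−1·-9/2)/(23/4)=90/23
row 3: denom=8−2·8/23=168/23; d'=(-15−2·90/23)/(168/23)=-25/8
row 4: denom=10−2·23/84=397/42; d'=(7−2·-25/8)/(397/42)=1113/794
back: M4=1113/794
back: M3=-25/8−23/84·1113/794=-1393/397
back: M2=90/23−8/23·-1393/397=2038/397
back: M1=-9/2−1/4·2038/397=-2296/397
M: M0=0, M1=-2296/397, M2=2038/397, M3=-1393/397, M4=1113/794, M5=0
seg 0: a=4, c=M0/2=0, d=(M1−M0)/(6·1)=-1148/1191, b=Δ0−h0·(2M0+M1)/6=2339/1191
seg 1: a=5, c=M1/2=-1148/397, d=(M2−M1)/(6·1)=2167/1191, b=Δ1−h1·(2M1+M2)/6=-1105/1191
seg 2: a=3, c=M2/2=1019/397, d=(M3−M2)/(6·2)=-3431/4764, b=Δ2−h2·(2M2+M3)/6=-1492/1191
seg 3: a=5, c=M3/2=-1393/794, d=(M4−M3)/(6·2)=3899/9528, b=Δ3−h3·(2M3+M4)/6=443/1191
seg 4: a=2, c=M4/2=1113/1588, d=(M5−M4)/(6·3)=-371/4764, b=Δ4−h4·(2M4+M5)/6=-4133/2382
t_q=15/2 → seg 4, τ=3/2; S=2+-4133/2382·τ+1113/1588·τ²+-371/4764·τ³=9039/12704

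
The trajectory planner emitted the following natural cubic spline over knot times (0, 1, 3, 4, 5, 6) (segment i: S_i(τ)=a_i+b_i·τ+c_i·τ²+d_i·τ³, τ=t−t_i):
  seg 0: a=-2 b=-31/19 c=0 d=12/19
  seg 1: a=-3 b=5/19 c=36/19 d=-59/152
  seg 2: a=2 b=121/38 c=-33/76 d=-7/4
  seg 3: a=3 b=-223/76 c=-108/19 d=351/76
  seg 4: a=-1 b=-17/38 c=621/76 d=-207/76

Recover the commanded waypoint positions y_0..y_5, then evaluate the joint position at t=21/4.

y_0=-2 y_1=-3 y_2=2 y_3=3 y_4=-1 y_5=4
S(21/4) = -3131/4864

y_0 = S_0(0) = a_0 = -2
y_1 = S_1(0) = a_1 = -3
y_2 = S_2(0) = a_2 = 2
y_3 = S_3(0) = a_3 = 3
y_4 = S_4(0) = a_4 = -1
y_5 = S_4(1) = 4
t_q=21/4 is in segment 4 (τ=1/4); S_4(τ)=-3131/4864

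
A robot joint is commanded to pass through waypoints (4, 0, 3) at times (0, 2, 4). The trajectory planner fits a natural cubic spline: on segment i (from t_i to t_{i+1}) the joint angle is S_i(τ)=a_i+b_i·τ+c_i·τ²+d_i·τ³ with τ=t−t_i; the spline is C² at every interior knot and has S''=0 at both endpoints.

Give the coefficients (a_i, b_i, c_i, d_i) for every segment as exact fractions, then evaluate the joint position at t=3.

  seg 0: a=4 b=-23/8 c=0 d=7/32
  seg 1: a=0 b=-1/4 c=21/16 d=-7/32
S(3) = 27/32

Δ: Δ0=-2, Δ1=3/2
row 1: diag=8, rhs=21; c'=1/4, d'=21/8
back: M1=21/8
M: M0=0, M1=21/8, M2=0
seg 0: a=4, c=M0/2=0, d=(M1−M0)/(6·2)=7/32, b=Δ0−h0·(2M0+M1)/6=-23/8
seg 1: a=0, c=M1/2=21/16, d=(M2−M1)/(6·2)=-7/32, b=Δ1−h1·(2M1+M2)/6=-1/4
t_q=3 → seg 1, τ=1; S=0+-1/4·τ+21/16·τ²+-7/32·τ³=27/32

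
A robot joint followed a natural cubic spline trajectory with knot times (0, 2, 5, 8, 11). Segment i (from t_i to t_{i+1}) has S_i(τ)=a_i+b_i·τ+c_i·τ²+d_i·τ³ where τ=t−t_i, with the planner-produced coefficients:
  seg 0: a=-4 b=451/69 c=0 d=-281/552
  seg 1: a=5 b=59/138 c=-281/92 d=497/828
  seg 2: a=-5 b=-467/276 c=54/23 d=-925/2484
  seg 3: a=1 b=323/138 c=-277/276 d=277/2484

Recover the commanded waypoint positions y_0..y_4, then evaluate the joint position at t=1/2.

y_0=-4 y_1=5 y_2=-5 y_3=1 y_4=2
S(1/2) = -1171/1472

y_0 = S_0(0) = a_0 = -4
y_1 = S_1(0) = a_1 = 5
y_2 = S_2(0) = a_2 = -5
y_3 = S_3(0) = a_3 = 1
y_4 = S_3(3) = 2
t_q=1/2 is in segment 0 (τ=1/2); S_0(τ)=-1171/1472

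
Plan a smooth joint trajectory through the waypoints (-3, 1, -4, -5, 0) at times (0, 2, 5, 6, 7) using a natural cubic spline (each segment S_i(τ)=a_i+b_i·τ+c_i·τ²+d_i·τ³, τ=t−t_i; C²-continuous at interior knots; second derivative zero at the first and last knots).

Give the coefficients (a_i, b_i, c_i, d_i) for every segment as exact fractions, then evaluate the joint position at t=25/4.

Δ: Δ0=2, Δ1=-5/3, Δ2=-1, Δ3=5
row 1: diag=10, rhs=-22; c'=3/10, d'=-11/5
row 2: denom=8−3·3/10=71/10; d'=(4−3·-11/5)/(71/10)=106/71
row 3: denom=4−1·10/71=274/71; d'=(36−1·106/71)/(274/71)=1225/137
back: M3=1225/137
back: M2=106/71−10/71·1225/137=32/137
back: M1=-11/5−3/10·32/137=-311/137
M: M0=0, M1=-311/137, M2=32/137, M3=1225/137, M4=0
seg 0: a=-3, c=M0/2=0, d=(M1−M0)/(6·2)=-311/1644, b=Δ0−h0·(2M0+M1)/6=1133/411
seg 1: a=1, c=M1/2=-311/274, d=(M2−M1)/(6·3)=343/2466, b=Δ1−h1·(2M1+M2)/6=200/411
seg 2: a=-4, c=M2/2=16/137, d=(M3−M2)/(6·1)=1193/822, b=Δ2−h2·(2M2+M3)/6=-2111/822
seg 3: a=-5, c=M3/2=1225/274, d=(M4−M3)/(6·1)=-1225/822, b=Δ3−h3·(2M3+M4)/6=830/411
t_q=25/4 → seg 3, τ=1/4; S=-5+830/411·τ+1225/274·τ²+-1225/822·τ³=-74335/17536

  seg 0: a=-3 b=1133/411 c=0 d=-311/1644
  seg 1: a=1 b=200/411 c=-311/274 d=343/2466
  seg 2: a=-4 b=-2111/822 c=16/137 d=1193/822
  seg 3: a=-5 b=830/411 c=1225/274 d=-1225/822
S(25/4) = -74335/17536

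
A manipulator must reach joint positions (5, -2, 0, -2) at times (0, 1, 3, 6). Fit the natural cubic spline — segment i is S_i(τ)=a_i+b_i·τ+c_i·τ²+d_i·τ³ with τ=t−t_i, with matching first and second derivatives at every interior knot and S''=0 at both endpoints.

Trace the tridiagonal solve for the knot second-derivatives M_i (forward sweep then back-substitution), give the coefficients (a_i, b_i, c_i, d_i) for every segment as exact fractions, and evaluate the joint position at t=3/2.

Δ: Δ0=-7, Δ1=1, Δ2=-2/3
row 1: diag=6, rhs=48; c'=1/3, d'=8
row 2: denom=10−2·1/3=28/3; d'=(-10−2·8)/(28/3)=-39/14
back: M2=-39/14
back: M1=8−1/3·-39/14=125/14
M: M0=0, M1=125/14, M2=-39/14, M3=0
seg 0: a=5, c=M0/2=0, d=(M1−M0)/(6·1)=125/84, b=Δ0−h0·(2M0+M1)/6=-713/84
seg 1: a=-2, c=M1/2=125/28, d=(M2−M1)/(6·2)=-41/42, b=Δ1−h1·(2M1+M2)/6=-169/42
seg 2: a=0, c=M2/2=-39/28, d=(M3−M2)/(6·3)=13/84, b=Δ2−h2·(2M2+M3)/6=89/42
t_q=3/2 → seg 1, τ=1/2; S=-2+-169/42·τ+125/28·τ²+-41/42·τ³=-169/56

  seg 0: a=5 b=-713/84 c=0 d=125/84
  seg 1: a=-2 b=-169/42 c=125/28 d=-41/42
  seg 2: a=0 b=89/42 c=-39/28 d=13/84
S(3/2) = -169/56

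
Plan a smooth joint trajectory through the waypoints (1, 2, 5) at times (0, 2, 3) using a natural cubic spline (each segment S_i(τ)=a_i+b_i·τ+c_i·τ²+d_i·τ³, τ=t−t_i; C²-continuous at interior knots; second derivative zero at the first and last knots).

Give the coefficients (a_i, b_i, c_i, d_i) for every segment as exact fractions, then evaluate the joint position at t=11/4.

Δ: Δ0=1/2, Δ1=3
row 1: diag=6, rhs=15; c'=1/6, d'=5/2
back: M1=5/2
M: M0=0, M1=5/2, M2=0
seg 0: a=1, c=M0/2=0, d=(M1−M0)/(6·2)=5/24, b=Δ0−h0·(2M0+M1)/6=-1/3
seg 1: a=2, c=M1/2=5/4, d=(M2−M1)/(6·1)=-5/12, b=Δ1−h1·(2M1+M2)/6=13/6
t_q=11/4 → seg 1, τ=3/4; S=2+13/6·τ+5/4·τ²+-5/12·τ³=1063/256

  seg 0: a=1 b=-1/3 c=0 d=5/24
  seg 1: a=2 b=13/6 c=5/4 d=-5/12
S(11/4) = 1063/256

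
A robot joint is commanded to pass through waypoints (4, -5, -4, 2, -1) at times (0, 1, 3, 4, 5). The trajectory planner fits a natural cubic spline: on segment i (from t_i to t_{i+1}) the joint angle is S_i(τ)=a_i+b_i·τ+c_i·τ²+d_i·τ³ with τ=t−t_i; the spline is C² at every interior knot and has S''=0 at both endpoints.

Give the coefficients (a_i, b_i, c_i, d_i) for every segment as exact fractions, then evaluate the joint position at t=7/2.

Δ: Δ0=-9, Δ1=1/2, Δ2=6, Δ3=-3
row 1: diag=6, rhs=57; c'=1/3, d'=19/2
row 2: denom=6−2·1/3=16/3; d'=(33−2·19/2)/(16/3)=21/8
row 3: denom=4−1·3/16=61/16; d'=(-54−1·21/8)/(61/16)=-906/61
back: M3=-906/61
back: M2=21/8−3/16·-906/61=330/61
back: M1=19/2−1/3·330/61=939/122
M: M0=0, M1=939/122, M2=330/61, M3=-906/61, M4=0
seg 0: a=4, c=M0/2=0, d=(M1−M0)/(6·1)=313/244, b=Δ0−h0·(2M0+M1)/6=-2509/244
seg 1: a=-5, c=M1/2=939/244, d=(M2−M1)/(6·2)=-93/488, b=Δ1−h1·(2M1+M2)/6=-785/122
seg 2: a=-4, c=M2/2=165/61, d=(M3−M2)/(6·1)=-206/61, b=Δ2−h2·(2M2+M3)/6=407/61
seg 3: a=2, c=M3/2=-453/61, d=(M4−M3)/(6·1)=151/61, b=Δ3−h3·(2M3+M4)/6=119/61
t_q=7/2 → seg 2, τ=1/2; S=-4+407/61·τ+165/61·τ²+-206/61·τ³=-25/61

  seg 0: a=4 b=-2509/244 c=0 d=313/244
  seg 1: a=-5 b=-785/122 c=939/244 d=-93/488
  seg 2: a=-4 b=407/61 c=165/61 d=-206/61
  seg 3: a=2 b=119/61 c=-453/61 d=151/61
S(7/2) = -25/61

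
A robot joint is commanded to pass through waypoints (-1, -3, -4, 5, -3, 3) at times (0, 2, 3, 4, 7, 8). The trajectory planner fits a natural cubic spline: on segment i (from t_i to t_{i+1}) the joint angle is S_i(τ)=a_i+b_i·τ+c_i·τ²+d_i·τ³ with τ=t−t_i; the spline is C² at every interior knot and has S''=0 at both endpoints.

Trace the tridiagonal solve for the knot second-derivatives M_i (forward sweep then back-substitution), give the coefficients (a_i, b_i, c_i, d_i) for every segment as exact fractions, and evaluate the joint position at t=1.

  seg 0: a=-1 b=365/3651 c=0 d=-1004/3651
  seg 1: a=-3 b=-11683/3651 c=-2008/1217 d=14056/3651
  seg 2: a=-4 b=18437/3651 c=12048/1217 d=-21722/3651
  seg 3: a=5 b=25559/3651 c=-9674/1217 d=17257/10953
  seg 4: a=-3 b=6740/3651 c=7583/1217 d=-7583/3651
S(1) = -1430/1217

Δ: Δ0=-1, Δ1=-1, Δ2=9, Δ3=-8/3, Δ4=6
row 1: diag=6, rhs=0; c'=1/6, d'=0
row 2: denom=4−1·1/6=23/6; d'=(60−1·0)/(23/6)=360/23
row 3: denom=8−1·6/23=178/23; d'=(-70−1·360/23)/(178/23)=-985/89
row 4: denom=8−3·69/178=1217/178; d'=(52−3·-985/89)/(1217/178)=15166/1217
back: M4=15166/1217
back: M3=-985/89−69/178·15166/1217=-19348/1217
back: M2=360/23−6/23·-19348/1217=24096/1217
back: M1=0−1/6·24096/1217=-4016/1217
M: M0=0, M1=-4016/1217, M2=24096/1217, M3=-19348/1217, M4=15166/1217, M5=0
seg 0: a=-1, c=M0/2=0, d=(M1−M0)/(6·2)=-1004/3651, b=Δ0−h0·(2M0+M1)/6=365/3651
seg 1: a=-3, c=M1/2=-2008/1217, d=(M2−M1)/(6·1)=14056/3651, b=Δ1−h1·(2M1+M2)/6=-11683/3651
seg 2: a=-4, c=M2/2=12048/1217, d=(M3−M2)/(6·1)=-21722/3651, b=Δ2−h2·(2M2+M3)/6=18437/3651
seg 3: a=5, c=M3/2=-9674/1217, d=(M4−M3)/(6·3)=17257/10953, b=Δ3−h3·(2M3+M4)/6=25559/3651
seg 4: a=-3, c=M4/2=7583/1217, d=(M5−M4)/(6·1)=-7583/3651, b=Δ4−h4·(2M4+M5)/6=6740/3651
t_q=1 → seg 0, τ=1; S=-1+365/3651·τ+0·τ²+-1004/3651·τ³=-1430/1217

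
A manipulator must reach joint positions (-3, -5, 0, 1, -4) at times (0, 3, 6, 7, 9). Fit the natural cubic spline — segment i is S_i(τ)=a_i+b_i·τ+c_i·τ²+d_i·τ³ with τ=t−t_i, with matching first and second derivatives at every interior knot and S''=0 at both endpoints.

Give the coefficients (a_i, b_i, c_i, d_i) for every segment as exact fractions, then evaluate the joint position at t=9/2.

  seg 0: a=-3 b=-449/340 c=0 d=667/9180
  seg 1: a=-5 b=109/170 c=667/1020 d=-191/1836
  seg 2: a=0 b=597/340 c=-24/85 d=-161/340
  seg 3: a=1 b=-39/170 c=-579/340 d=193/680
S(9/2) = -7937/2720

Δ: Δ0=-2/3, Δ1=5/3, Δ2=1, Δ3=-5/2
row 1: diag=12, rhs=14; c'=1/4, d'=7/6
row 2: denom=8−3·1/4=29/4; d'=(-4−3·7/6)/(29/4)=-30/29
row 3: denom=6−1·4/29=170/29; d'=(-21−1·-30/29)/(170/29)=-579/170
back: M3=-579/170
back: M2=-30/29−4/29·-579/170=-48/85
back: M1=7/6−1/4·-48/85=667/510
M: M0=0, M1=667/510, M2=-48/85, M3=-579/170, M4=0
seg 0: a=-3, c=M0/2=0, d=(M1−M0)/(6·3)=667/9180, b=Δ0−h0·(2M0+M1)/6=-449/340
seg 1: a=-5, c=M1/2=667/1020, d=(M2−M1)/(6·3)=-191/1836, b=Δ1−h1·(2M1+M2)/6=109/170
seg 2: a=0, c=M2/2=-24/85, d=(M3−M2)/(6·1)=-161/340, b=Δ2−h2·(2M2+M3)/6=597/340
seg 3: a=1, c=M3/2=-579/340, d=(M4−M3)/(6·2)=193/680, b=Δ3−h3·(2M3+M4)/6=-39/170
t_q=9/2 → seg 1, τ=3/2; S=-5+109/170·τ+667/1020·τ²+-191/1836·τ³=-7937/2720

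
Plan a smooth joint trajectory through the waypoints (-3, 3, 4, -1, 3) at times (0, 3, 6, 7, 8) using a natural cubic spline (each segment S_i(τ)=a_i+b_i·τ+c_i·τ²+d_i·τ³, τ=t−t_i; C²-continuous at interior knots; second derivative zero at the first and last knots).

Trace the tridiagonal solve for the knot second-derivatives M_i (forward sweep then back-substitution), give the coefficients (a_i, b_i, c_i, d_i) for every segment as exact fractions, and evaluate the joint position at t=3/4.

  seg 0: a=-3 b=277/168 c=0 d=59/1512
  seg 1: a=3 b=227/84 c=59/168 d=-575/1512
  seg 2: a=4 b=-131/24 c=-43/14 d=593/168
  seg 3: a=-1 b=-85/84 c=421/56 d=-421/168
S(3/4) = -6261/3584

Δ: Δ0=2, Δ1=1/3, Δ2=-5, Δ3=4
row 1: diag=12, rhs=-10; c'=1/4, d'=-5/6
row 2: denom=8−3·1/4=29/4; d'=(-32−3·-5/6)/(29/4)=-118/29
row 3: denom=4−1·4/29=112/29; d'=(54−1·-118/29)/(112/29)=421/28
back: M3=421/28
back: M2=-118/29−4/29·421/28=-43/7
back: M1=-5/6−1/4·-43/7=59/84
M: M0=0, M1=59/84, M2=-43/7, M3=421/28, M4=0
seg 0: a=-3, c=M0/2=0, d=(M1−M0)/(6·3)=59/1512, b=Δ0−h0·(2M0+M1)/6=277/168
seg 1: a=3, c=M1/2=59/168, d=(M2−M1)/(6·3)=-575/1512, b=Δ1−h1·(2M1+M2)/6=227/84
seg 2: a=4, c=M2/2=-43/14, d=(M3−M2)/(6·1)=593/168, b=Δ2−h2·(2M2+M3)/6=-131/24
seg 3: a=-1, c=M3/2=421/56, d=(M4−M3)/(6·1)=-421/168, b=Δ3−h3·(2M3+M4)/6=-85/84
t_q=3/4 → seg 0, τ=3/4; S=-3+277/168·τ+0·τ²+59/1512·τ³=-6261/3584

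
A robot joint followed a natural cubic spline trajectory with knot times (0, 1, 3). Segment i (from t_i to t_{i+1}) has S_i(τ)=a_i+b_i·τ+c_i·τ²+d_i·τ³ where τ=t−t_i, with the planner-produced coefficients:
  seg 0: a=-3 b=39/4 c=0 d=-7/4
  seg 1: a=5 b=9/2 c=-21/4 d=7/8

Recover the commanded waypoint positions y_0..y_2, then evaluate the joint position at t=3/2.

y_0=-3 y_1=5 y_2=0
S(3/2) = 387/64

y_0 = S_0(0) = a_0 = -3
y_1 = S_1(0) = a_1 = 5
y_2 = S_1(2) = 0
t_q=3/2 is in segment 1 (τ=1/2); S_1(τ)=387/64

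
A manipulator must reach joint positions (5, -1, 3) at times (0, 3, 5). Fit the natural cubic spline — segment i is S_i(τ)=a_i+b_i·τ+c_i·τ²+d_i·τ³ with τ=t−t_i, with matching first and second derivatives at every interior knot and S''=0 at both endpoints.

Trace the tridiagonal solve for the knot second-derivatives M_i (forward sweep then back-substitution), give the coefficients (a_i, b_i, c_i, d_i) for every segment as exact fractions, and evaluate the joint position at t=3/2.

Δ: Δ0=-2, Δ1=2
row 1: diag=10, rhs=24; c'=1/5, d'=12/5
back: M1=12/5
M: M0=0, M1=12/5, M2=0
seg 0: a=5, c=M0/2=0, d=(M1−M0)/(6·3)=2/15, b=Δ0−h0·(2M0+M1)/6=-16/5
seg 1: a=-1, c=M1/2=6/5, d=(M2−M1)/(6·2)=-1/5, b=Δ1−h1·(2M1+M2)/6=2/5
t_q=3/2 → seg 0, τ=3/2; S=5+-16/5·τ+0·τ²+2/15·τ³=13/20

  seg 0: a=5 b=-16/5 c=0 d=2/15
  seg 1: a=-1 b=2/5 c=6/5 d=-1/5
S(3/2) = 13/20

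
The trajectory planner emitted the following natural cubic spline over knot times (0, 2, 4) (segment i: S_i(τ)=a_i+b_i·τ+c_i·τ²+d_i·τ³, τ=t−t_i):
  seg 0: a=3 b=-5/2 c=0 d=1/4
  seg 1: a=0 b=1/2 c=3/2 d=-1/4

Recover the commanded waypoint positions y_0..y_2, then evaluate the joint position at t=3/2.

y_0 = S_0(0) = a_0 = 3
y_1 = S_1(0) = a_1 = 0
y_2 = S_1(2) = 5
t_q=3/2 is in segment 0 (τ=3/2); S_0(τ)=3/32

y_0=3 y_1=0 y_2=5
S(3/2) = 3/32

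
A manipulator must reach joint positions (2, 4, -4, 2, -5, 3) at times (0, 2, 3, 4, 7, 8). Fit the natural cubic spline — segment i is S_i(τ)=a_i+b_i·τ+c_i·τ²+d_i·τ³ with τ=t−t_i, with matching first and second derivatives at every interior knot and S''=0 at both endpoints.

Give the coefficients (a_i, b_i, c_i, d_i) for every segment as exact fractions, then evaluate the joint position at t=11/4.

  seg 0: a=2 b=20305/3651 c=0 d=-8327/7302
  seg 1: a=4 b=-29657/3651 c=-8327/1217 d=25430/3651
  seg 2: a=-4 b=-3329/3651 c=17103/1217 d=-26074/3651
  seg 3: a=2 b=21067/3651 c=-8971/1217 d=17051/10953
  seg 4: a=-5 b=13048/3651 c=8080/1217 d=-8080/3651
S(11/4) = -116931/38944

Δ: Δ0=1, Δ1=-8, Δ2=6, Δ3=-7/3, Δ4=8
row 1: diag=6, rhs=-54; c'=1/6, d'=-9
row 2: denom=4−1·1/6=23/6; d'=(84−1·-9)/(23/6)=558/23
row 3: denom=8−1·6/23=178/23; d'=(-50−1·558/23)/(178/23)=-854/89
row 4: denom=8−3·69/178=1217/178; d'=(62−3·-854/89)/(1217/178)=16160/1217
back: M4=16160/1217
back: M3=-854/89−69/178·16160/1217=-17942/1217
back: M2=558/23−6/23·-17942/1217=34206/1217
back: M1=-9−1/6·34206/1217=-16654/1217
M: M0=0, M1=-16654/1217, M2=34206/1217, M3=-17942/1217, M4=16160/1217, M5=0
seg 0: a=2, c=M0/2=0, d=(M1−M0)/(6·2)=-8327/7302, b=Δ0−h0·(2M0+M1)/6=20305/3651
seg 1: a=4, c=M1/2=-8327/1217, d=(M2−M1)/(6·1)=25430/3651, b=Δ1−h1·(2M1+M2)/6=-29657/3651
seg 2: a=-4, c=M2/2=17103/1217, d=(M3−M2)/(6·1)=-26074/3651, b=Δ2−h2·(2M2+M3)/6=-3329/3651
seg 3: a=2, c=M3/2=-8971/1217, d=(M4−M3)/(6·3)=17051/10953, b=Δ3−h3·(2M3+M4)/6=21067/3651
seg 4: a=-5, c=M4/2=8080/1217, d=(M5−M4)/(6·1)=-8080/3651, b=Δ4−h4·(2M4+M5)/6=13048/3651
t_q=11/4 → seg 1, τ=3/4; S=4+-29657/3651·τ+-8327/1217·τ²+25430/3651·τ³=-116931/38944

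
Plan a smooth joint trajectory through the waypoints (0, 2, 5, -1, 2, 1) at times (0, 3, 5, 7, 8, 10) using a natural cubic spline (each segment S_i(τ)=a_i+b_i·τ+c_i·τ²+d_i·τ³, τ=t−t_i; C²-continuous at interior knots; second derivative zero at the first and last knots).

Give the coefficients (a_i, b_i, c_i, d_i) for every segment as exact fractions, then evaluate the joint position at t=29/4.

Δ: Δ0=2/3, Δ1=3/2, Δ2=-3, Δ3=3, Δ4=-1/2
row 1: diag=10, rhs=5; c'=1/5, d'=1/2
row 2: denom=8−2·1/5=38/5; d'=(-27−2·1/2)/(38/5)=-70/19
row 3: denom=6−2·5/19=104/19; d'=(36−2·-70/19)/(104/19)=103/13
row 4: denom=6−1·19/104=605/104; d'=(-21−1·103/13)/(605/104)=-3008/605
back: M4=-3008/605
back: M3=103/13−19/104·-3008/605=5343/605
back: M2=-70/19−5/19·5343/605=-727/121
back: M1=1/2−1/5·-727/121=2059/1210
M: M0=0, M1=2059/1210, M2=-727/121, M3=5343/605, M4=-3008/605, M5=0
seg 0: a=0, c=M0/2=0, d=(M1−M0)/(6·3)=2059/21780, b=Δ0−h0·(2M0+M1)/6=-1337/7260
seg 1: a=2, c=M1/2=2059/2420, d=(M2−M1)/(6·2)=-9329/14520, b=Δ1−h1·(2M1+M2)/6=8597/3630
seg 2: a=5, c=M2/2=-727/242, d=(M3−M2)/(6·2)=4489/3630, b=Δ2−h2·(2M2+M3)/6=-3518/1815
seg 3: a=-1, c=M3/2=5343/1210, d=(M4−M3)/(6·1)=-8351/3630, b=Δ3−h3·(2M3+M4)/6=146/165
seg 4: a=2, c=M4/2=-1504/605, d=(M5−M4)/(6·2)=752/1815, b=Δ4−h4·(2M4+M5)/6=10217/3630
t_q=29/4 → seg 3, τ=1/4; S=-1+146/165·τ+5343/1210·τ²+-8351/3630·τ³=-41721/77440

  seg 0: a=0 b=-1337/7260 c=0 d=2059/21780
  seg 1: a=2 b=8597/3630 c=2059/2420 d=-9329/14520
  seg 2: a=5 b=-3518/1815 c=-727/242 d=4489/3630
  seg 3: a=-1 b=146/165 c=5343/1210 d=-8351/3630
  seg 4: a=2 b=10217/3630 c=-1504/605 d=752/1815
S(29/4) = -41721/77440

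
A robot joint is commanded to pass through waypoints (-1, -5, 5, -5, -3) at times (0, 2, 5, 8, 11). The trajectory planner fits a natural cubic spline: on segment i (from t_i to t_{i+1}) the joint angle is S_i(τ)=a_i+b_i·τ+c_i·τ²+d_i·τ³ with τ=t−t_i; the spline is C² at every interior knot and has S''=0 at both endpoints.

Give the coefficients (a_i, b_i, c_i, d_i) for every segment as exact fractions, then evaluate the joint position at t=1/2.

Δ: Δ0=-2, Δ1=10/3, Δ2=-10/3, Δ3=2/3
row 1: diag=10, rhs=32; c'=3/10, d'=16/5
row 2: denom=12−3·3/10=111/10; d'=(-40−3·16/5)/(111/10)=-496/111
row 3: denom=12−3·10/37=414/37; d'=(24−3·-496/111)/(414/37)=692/207
back: M3=692/207
back: M2=-496/111−10/37·692/207=-1112/207
back: M1=16/5−3/10·-1112/207=332/69
M: M0=0, M1=332/69, M2=-1112/207, M3=692/207, M4=0
seg 0: a=-1, c=M0/2=0, d=(M1−M0)/(6·2)=83/207, b=Δ0−h0·(2M0+M1)/6=-746/207
seg 1: a=-5, c=M1/2=166/69, d=(M2−M1)/(6·3)=-1054/1863, b=Δ1−h1·(2M1+M2)/6=250/207
seg 2: a=5, c=M2/2=-556/207, d=(M3−M2)/(6·3)=902/1863, b=Δ2−h2·(2M2+M3)/6=76/207
seg 3: a=-5, c=M3/2=346/207, d=(M4−M3)/(6·3)=-346/1863, b=Δ3−h3·(2M3+M4)/6=-554/207
t_q=1/2 → seg 0, τ=1/2; S=-1+-746/207·τ+0·τ²+83/207·τ³=-1519/552

  seg 0: a=-1 b=-746/207 c=0 d=83/207
  seg 1: a=-5 b=250/207 c=166/69 d=-1054/1863
  seg 2: a=5 b=76/207 c=-556/207 d=902/1863
  seg 3: a=-5 b=-554/207 c=346/207 d=-346/1863
S(1/2) = -1519/552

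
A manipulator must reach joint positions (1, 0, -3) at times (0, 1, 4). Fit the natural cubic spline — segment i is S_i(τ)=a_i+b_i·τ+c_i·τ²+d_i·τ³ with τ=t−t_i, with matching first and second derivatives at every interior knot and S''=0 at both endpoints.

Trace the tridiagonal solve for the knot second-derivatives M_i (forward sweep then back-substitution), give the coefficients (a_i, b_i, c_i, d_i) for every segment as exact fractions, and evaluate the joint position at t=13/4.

  seg 0: a=1 b=-1 c=0 d=0
  seg 1: a=0 b=-1 c=0 d=0
S(13/4) = -9/4

Δ: Δ0=-1, Δ1=-1
row 1: diag=8, rhs=0; c'=3/8, d'=0
back: M1=0
M: M0=0, M1=0, M2=0
seg 0: a=1, c=M0/2=0, d=(M1−M0)/(6·1)=0, b=Δ0−h0·(2M0+M1)/6=-1
seg 1: a=0, c=M1/2=0, d=(M2−M1)/(6·3)=0, b=Δ1−h1·(2M1+M2)/6=-1
t_q=13/4 → seg 1, τ=9/4; S=0+-1·τ+0·τ²+0·τ³=-9/4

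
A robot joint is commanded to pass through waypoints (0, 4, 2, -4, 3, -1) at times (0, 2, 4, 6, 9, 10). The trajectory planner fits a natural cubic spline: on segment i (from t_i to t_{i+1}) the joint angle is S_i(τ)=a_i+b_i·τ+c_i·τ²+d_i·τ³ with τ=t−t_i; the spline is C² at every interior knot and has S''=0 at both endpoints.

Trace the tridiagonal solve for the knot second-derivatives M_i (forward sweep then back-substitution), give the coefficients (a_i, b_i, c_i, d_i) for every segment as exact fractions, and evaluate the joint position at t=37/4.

Δ: Δ0=2, Δ1=-1, Δ2=-3, Δ3=7/3, Δ4=-4
row 1: diag=8, rhs=-18; c'=1/4, d'=-9/4
row 2: denom=8−2·1/4=15/2; d'=(-12−2·-9/4)/(15/2)=-1
row 3: denom=10−2·4/15=142/15; d'=(32−2·-1)/(142/15)=255/71
row 4: denom=8−3·45/142=1001/142; d'=(-38−3·255/71)/(1001/142)=-6926/1001
back: M4=-6926/1001
back: M3=255/71−45/142·-6926/1001=5790/1001
back: M2=-1−4/15·5790/1001=-2545/1001
back: M1=-9/4−1/4·-2545/1001=-1616/1001
M: M0=0, M1=-1616/1001, M2=-2545/1001, M3=5790/1001, M4=-6926/1001, M5=0
seg 0: a=0, c=M0/2=0, d=(M1−M0)/(6·2)=-404/3003, b=Δ0−h0·(2M0+M1)/6=7622/3003
seg 1: a=4, c=M1/2=-808/1001, d=(M2−M1)/(6·2)=-929/12012, b=Δ1−h1·(2M1+M2)/6=2774/3003
seg 2: a=2, c=M2/2=-2545/2002, d=(M3−M2)/(6·2)=8335/12012, b=Δ2−h2·(2M2+M3)/6=-1387/429
seg 3: a=-4, c=M3/2=2895/1001, d=(M4−M3)/(6·3)=-578/819, b=Δ3−h3·(2M3+M4)/6=2/231
seg 4: a=3, c=M4/2=-3463/1001, d=(M5−M4)/(6·1)=3463/3003, b=Δ4−h4·(2M4+M5)/6=-5086/3003
t_q=37/4 → seg 4, τ=1/4; S=3+-5086/3003·τ+-3463/1001·τ²+3463/3003·τ³=21767/9152

  seg 0: a=0 b=7622/3003 c=0 d=-404/3003
  seg 1: a=4 b=2774/3003 c=-808/1001 d=-929/12012
  seg 2: a=2 b=-1387/429 c=-2545/2002 d=8335/12012
  seg 3: a=-4 b=2/231 c=2895/1001 d=-578/819
  seg 4: a=3 b=-5086/3003 c=-3463/1001 d=3463/3003
S(37/4) = 21767/9152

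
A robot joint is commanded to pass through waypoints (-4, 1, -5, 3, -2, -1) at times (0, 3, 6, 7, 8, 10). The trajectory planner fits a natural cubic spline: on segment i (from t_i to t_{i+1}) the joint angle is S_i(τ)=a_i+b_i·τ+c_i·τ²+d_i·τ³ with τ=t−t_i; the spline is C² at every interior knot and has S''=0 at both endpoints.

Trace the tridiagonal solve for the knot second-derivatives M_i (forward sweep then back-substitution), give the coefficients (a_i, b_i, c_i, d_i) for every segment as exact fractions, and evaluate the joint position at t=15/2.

Δ: Δ0=5/3, Δ1=-2, Δ2=8, Δ3=-5, Δ4=1/2
row 1: diag=12, rhs=-22; c'=1/4, d'=-11/6
row 2: denom=8−3·1/4=29/4; d'=(60−3·-11/6)/(29/4)=262/29
row 3: denom=4−1·4/29=112/29; d'=(-78−1·262/29)/(112/29)=-631/28
row 4: denom=6−1·29/112=643/112; d'=(33−1·-631/28)/(643/112)=6220/643
back: M4=6220/643
back: M3=-631/28−29/112·6220/643=-16101/643
back: M2=262/29−4/29·-16101/643=8030/643
back: M1=-11/6−1/4·8030/643=-9559/1929
M: M0=0, M1=-9559/1929, M2=8030/643, M3=-16101/643, M4=6220/643, M5=0
seg 0: a=-4, c=M0/2=0, d=(M1−M0)/(6·3)=-9559/34722, b=Δ0−h0·(2M0+M1)/6=15989/3858
seg 1: a=1, c=M1/2=-9559/3858, d=(M2−M1)/(6·3)=33649/34722, b=Δ1−h1·(2M1+M2)/6=-6344/1929
seg 2: a=-5, c=M2/2=4015/643, d=(M3−M2)/(6·1)=-24131/3858, b=Δ2−h2·(2M2+M3)/6=30905/3858
seg 3: a=3, c=M3/2=-16101/1286, d=(M4−M3)/(6·1)=22321/3858, b=Δ3−h3·(2M3+M4)/6=3346/1929
seg 4: a=-2, c=M4/2=3110/643, d=(M5−M4)/(6·2)=-1555/1929, b=Δ4−h4·(2M4+M5)/6=-22951/3858
t_q=15/2 → seg 3, τ=1/2; S=3+3346/1929·τ+-16101/1286·τ²+22321/3858·τ³=15025/10288

  seg 0: a=-4 b=15989/3858 c=0 d=-9559/34722
  seg 1: a=1 b=-6344/1929 c=-9559/3858 d=33649/34722
  seg 2: a=-5 b=30905/3858 c=4015/643 d=-24131/3858
  seg 3: a=3 b=3346/1929 c=-16101/1286 d=22321/3858
  seg 4: a=-2 b=-22951/3858 c=3110/643 d=-1555/1929
S(15/2) = 15025/10288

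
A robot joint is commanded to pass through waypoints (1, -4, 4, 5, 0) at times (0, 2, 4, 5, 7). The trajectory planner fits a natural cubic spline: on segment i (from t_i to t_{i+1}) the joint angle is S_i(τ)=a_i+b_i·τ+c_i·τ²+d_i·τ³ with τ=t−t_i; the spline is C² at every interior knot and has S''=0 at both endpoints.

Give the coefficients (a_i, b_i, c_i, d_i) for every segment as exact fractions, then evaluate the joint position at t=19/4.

Δ: Δ0=-5/2, Δ1=4, Δ2=1, Δ3=-5/2
row 1: diag=8, rhs=39; c'=1/4, d'=39/8
row 2: denom=6−2·1/4=11/2; d'=(-18−2·39/8)/(11/2)=-111/22
row 3: denom=6−1·2/11=64/11; d'=(-21−1·-111/22)/(64/11)=-351/128
back: M3=-351/128
back: M2=-111/22−2/11·-351/128=-291/64
back: M1=39/8−1/4·-291/64=1539/256
M: M0=0, M1=1539/256, M2=-291/64, M3=-351/128, M4=0
seg 0: a=1, c=M0/2=0, d=(M1−M0)/(6·2)=513/1024, b=Δ0−h0·(2M0+M1)/6=-1153/256
seg 1: a=-4, c=M1/2=1539/512, d=(M2−M1)/(6·2)=-901/1024, b=Δ1−h1·(2M1+M2)/6=193/128
seg 2: a=4, c=M2/2=-291/128, d=(M3−M2)/(6·1)=77/256, b=Δ2−h2·(2M2+M3)/6=761/256
seg 3: a=5, c=M3/2=-351/256, d=(M4−M3)/(6·2)=117/512, b=Δ3−h3·(2M3+M4)/6=-43/64
t_q=19/4 → seg 2, τ=3/4; S=4+761/256·τ+-291/128·τ²+77/256·τ³=83191/16384

  seg 0: a=1 b=-1153/256 c=0 d=513/1024
  seg 1: a=-4 b=193/128 c=1539/512 d=-901/1024
  seg 2: a=4 b=761/256 c=-291/128 d=77/256
  seg 3: a=5 b=-43/64 c=-351/256 d=117/512
S(19/4) = 83191/16384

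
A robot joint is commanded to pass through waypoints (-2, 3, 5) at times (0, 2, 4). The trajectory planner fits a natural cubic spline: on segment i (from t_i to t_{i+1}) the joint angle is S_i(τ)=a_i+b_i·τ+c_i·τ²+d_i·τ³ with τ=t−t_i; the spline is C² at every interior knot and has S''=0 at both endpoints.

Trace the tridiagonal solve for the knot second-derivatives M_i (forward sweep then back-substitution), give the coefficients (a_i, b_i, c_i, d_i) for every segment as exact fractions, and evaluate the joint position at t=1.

  seg 0: a=-2 b=23/8 c=0 d=-3/32
  seg 1: a=3 b=7/4 c=-9/16 d=3/32
S(1) = 25/32

Δ: Δ0=5/2, Δ1=1
row 1: diag=8, rhs=-9; c'=1/4, d'=-9/8
back: M1=-9/8
M: M0=0, M1=-9/8, M2=0
seg 0: a=-2, c=M0/2=0, d=(M1−M0)/(6·2)=-3/32, b=Δ0−h0·(2M0+M1)/6=23/8
seg 1: a=3, c=M1/2=-9/16, d=(M2−M1)/(6·2)=3/32, b=Δ1−h1·(2M1+M2)/6=7/4
t_q=1 → seg 0, τ=1; S=-2+23/8·τ+0·τ²+-3/32·τ³=25/32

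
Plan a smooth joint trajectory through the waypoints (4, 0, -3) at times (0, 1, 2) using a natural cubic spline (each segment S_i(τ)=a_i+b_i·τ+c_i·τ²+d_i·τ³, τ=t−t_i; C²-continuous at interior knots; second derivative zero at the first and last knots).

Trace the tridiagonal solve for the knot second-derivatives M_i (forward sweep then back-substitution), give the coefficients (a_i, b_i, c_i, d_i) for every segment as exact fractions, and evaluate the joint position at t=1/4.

  seg 0: a=4 b=-17/4 c=0 d=1/4
  seg 1: a=0 b=-7/2 c=3/4 d=-1/4
S(1/4) = 753/256

Δ: Δ0=-4, Δ1=-3
row 1: diag=4, rhs=6; c'=1/4, d'=3/2
back: M1=3/2
M: M0=0, M1=3/2, M2=0
seg 0: a=4, c=M0/2=0, d=(M1−M0)/(6·1)=1/4, b=Δ0−h0·(2M0+M1)/6=-17/4
seg 1: a=0, c=M1/2=3/4, d=(M2−M1)/(6·1)=-1/4, b=Δ1−h1·(2M1+M2)/6=-7/2
t_q=1/4 → seg 0, τ=1/4; S=4+-17/4·τ+0·τ²+1/4·τ³=753/256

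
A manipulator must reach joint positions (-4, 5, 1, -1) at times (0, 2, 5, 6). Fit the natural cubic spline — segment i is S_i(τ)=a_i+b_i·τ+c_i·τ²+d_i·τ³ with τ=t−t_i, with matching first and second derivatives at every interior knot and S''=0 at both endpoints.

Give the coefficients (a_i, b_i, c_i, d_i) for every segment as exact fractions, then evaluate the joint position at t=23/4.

  seg 0: a=-4 b=2453/426 c=0 d=-67/213
  seg 1: a=5 b=845/426 c=-134/71 d=37/142
  seg 2: a=1 b=-491/213 c=65/142 d=-65/426
S(23/4) = -4869/9088

Δ: Δ0=9/2, Δ1=-4/3, Δ2=-2
row 1: diag=10, rhs=-35; c'=3/10, d'=-7/2
row 2: denom=8−3·3/10=71/10; d'=(-4−3·-7/2)/(71/10)=65/71
back: M2=65/71
back: M1=-7/2−3/10·65/71=-268/71
M: M0=0, M1=-268/71, M2=65/71, M3=0
seg 0: a=-4, c=M0/2=0, d=(M1−M0)/(6·2)=-67/213, b=Δ0−h0·(2M0+M1)/6=2453/426
seg 1: a=5, c=M1/2=-134/71, d=(M2−M1)/(6·3)=37/142, b=Δ1−h1·(2M1+M2)/6=845/426
seg 2: a=1, c=M2/2=65/142, d=(M3−M2)/(6·1)=-65/426, b=Δ2−h2·(2M2+M3)/6=-491/213
t_q=23/4 → seg 2, τ=3/4; S=1+-491/213·τ+65/142·τ²+-65/426·τ³=-4869/9088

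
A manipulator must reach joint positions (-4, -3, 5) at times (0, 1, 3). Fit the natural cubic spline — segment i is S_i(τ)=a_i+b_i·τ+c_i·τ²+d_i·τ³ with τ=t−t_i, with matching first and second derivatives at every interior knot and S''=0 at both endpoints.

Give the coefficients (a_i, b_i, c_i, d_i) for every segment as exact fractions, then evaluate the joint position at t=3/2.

Δ: Δ0=1, Δ1=4
row 1: diag=6, rhs=18; c'=1/3, d'=3
back: M1=3
M: M0=0, M1=3, M2=0
seg 0: a=-4, c=M0/2=0, d=(M1−M0)/(6·1)=1/2, b=Δ0−h0·(2M0+M1)/6=1/2
seg 1: a=-3, c=M1/2=3/2, d=(M2−M1)/(6·2)=-1/4, b=Δ1−h1·(2M1+M2)/6=2
t_q=3/2 → seg 1, τ=1/2; S=-3+2·τ+3/2·τ²+-1/4·τ³=-53/32

  seg 0: a=-4 b=1/2 c=0 d=1/2
  seg 1: a=-3 b=2 c=3/2 d=-1/4
S(3/2) = -53/32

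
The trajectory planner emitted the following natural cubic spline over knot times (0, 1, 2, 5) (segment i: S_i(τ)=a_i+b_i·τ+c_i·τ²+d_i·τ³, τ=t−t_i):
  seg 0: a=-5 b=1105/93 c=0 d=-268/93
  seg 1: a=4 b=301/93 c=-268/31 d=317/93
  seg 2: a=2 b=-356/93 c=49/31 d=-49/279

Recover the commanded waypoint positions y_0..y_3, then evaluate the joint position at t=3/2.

y_0=-5 y_1=4 y_2=2 y_3=0
S(3/2) = 963/248

y_0 = S_0(0) = a_0 = -5
y_1 = S_1(0) = a_1 = 4
y_2 = S_2(0) = a_2 = 2
y_3 = S_2(3) = 0
t_q=3/2 is in segment 1 (τ=1/2); S_1(τ)=963/248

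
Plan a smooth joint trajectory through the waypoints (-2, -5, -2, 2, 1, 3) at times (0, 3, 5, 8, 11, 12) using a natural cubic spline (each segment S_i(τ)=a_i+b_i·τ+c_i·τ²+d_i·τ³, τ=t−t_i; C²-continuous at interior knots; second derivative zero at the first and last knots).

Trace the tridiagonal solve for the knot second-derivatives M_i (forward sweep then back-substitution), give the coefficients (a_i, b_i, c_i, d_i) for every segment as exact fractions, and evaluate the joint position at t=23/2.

Δ: Δ0=-1, Δ1=3/2, Δ2=4/3, Δ3=-1/3, Δ4=2
row 1: diag=10, rhs=15; c'=1/5, d'=3/2
row 2: denom=10−2·1/5=48/5; d'=(-1−2·3/2)/(48/5)=-5/12
row 3: denom=12−3·5/16=177/16; d'=(-10−3·-5/12)/(177/16)=-140/177
row 4: denom=8−3·16/59=424/59; d'=(14−3·-140/177)/(424/59)=483/212
back: M4=483/212
back: M3=-140/177−16/59·483/212=-224/159
back: M2=-5/12−5/16·-224/159=5/212
back: M1=3/2−1/5·5/212=317/212
M: M0=0, M1=317/212, M2=5/212, M3=-224/159, M4=483/212, M5=0
seg 0: a=-2, c=M0/2=0, d=(M1−M0)/(6·3)=317/3816, b=Δ0−h0·(2M0+M1)/6=-741/424
seg 1: a=-5, c=M1/2=317/424, d=(M2−M1)/(6·2)=-13/106, b=Δ1−h1·(2M1+M2)/6=105/212
seg 2: a=-2, c=M2/2=5/424, d=(M3−M2)/(6·3)=-911/11448, b=Δ2−h2·(2M2+M3)/6=427/212
seg 3: a=2, c=M3/2=-112/159, d=(M4−M3)/(6·3)=2345/11448, b=Δ3−h3·(2M3+M4)/6=-27/424
seg 4: a=1, c=M4/2=483/424, d=(M5−M4)/(6·1)=-161/424, b=Δ4−h4·(2M4+M5)/6=263/212
t_q=23/2 → seg 4, τ=1/2; S=1+263/212·τ+483/424·τ²+-161/424·τ³=6301/3392

  seg 0: a=-2 b=-741/424 c=0 d=317/3816
  seg 1: a=-5 b=105/212 c=317/424 d=-13/106
  seg 2: a=-2 b=427/212 c=5/424 d=-911/11448
  seg 3: a=2 b=-27/424 c=-112/159 d=2345/11448
  seg 4: a=1 b=263/212 c=483/424 d=-161/424
S(23/2) = 6301/3392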